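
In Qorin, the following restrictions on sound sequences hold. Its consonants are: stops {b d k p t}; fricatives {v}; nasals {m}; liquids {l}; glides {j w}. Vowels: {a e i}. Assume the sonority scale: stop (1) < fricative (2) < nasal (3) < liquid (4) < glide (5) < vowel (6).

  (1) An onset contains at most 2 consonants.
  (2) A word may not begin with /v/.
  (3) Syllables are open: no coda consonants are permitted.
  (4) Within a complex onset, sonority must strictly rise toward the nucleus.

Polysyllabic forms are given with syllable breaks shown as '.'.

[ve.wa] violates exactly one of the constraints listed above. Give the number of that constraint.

2

[ve.wa]: word begins with /v/.
This is a violation of constraint 2: "A word may not begin with /v/."
The remaining constraints (1, 3, 4) are satisfied.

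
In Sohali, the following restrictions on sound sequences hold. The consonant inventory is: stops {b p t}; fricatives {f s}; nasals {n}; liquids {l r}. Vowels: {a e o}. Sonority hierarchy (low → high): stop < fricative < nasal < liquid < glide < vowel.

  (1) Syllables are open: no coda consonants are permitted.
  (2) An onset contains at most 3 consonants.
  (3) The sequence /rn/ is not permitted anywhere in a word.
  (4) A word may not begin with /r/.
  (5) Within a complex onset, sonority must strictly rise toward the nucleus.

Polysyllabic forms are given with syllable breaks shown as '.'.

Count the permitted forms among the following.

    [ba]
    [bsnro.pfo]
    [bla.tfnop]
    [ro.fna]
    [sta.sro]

[ba] — σ1 onset /b/, coda /∅/ ok → permitted
[bsnro.pfo] — violates constraint 2: syllable 1 onset /bsnr/ has 4 consonants (> 3) → not permitted
[bla.tfnop] — violates constraint 1: syllable 2 coda /p/ has 1 consonant (> 0) → not permitted
[ro.fna] — violates constraint 4: word begins with /r/ → not permitted
[sta.sro] — violates constraint 5: syllable 1 onset /st/: /s/ (fricative, 2) → /t/ (stop, 1) does not rise → not permitted
Permitted: [ba] → 1.

1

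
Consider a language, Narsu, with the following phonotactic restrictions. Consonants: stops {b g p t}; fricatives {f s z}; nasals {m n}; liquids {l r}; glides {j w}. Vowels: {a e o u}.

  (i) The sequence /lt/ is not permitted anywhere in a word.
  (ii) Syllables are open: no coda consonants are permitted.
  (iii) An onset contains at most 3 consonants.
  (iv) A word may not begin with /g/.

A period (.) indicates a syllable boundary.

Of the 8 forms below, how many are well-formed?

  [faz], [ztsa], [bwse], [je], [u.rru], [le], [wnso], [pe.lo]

[faz] — violates constraint (ii): syllable 1 coda /z/ has 1 consonant (> 0) → ill-formed
[ztsa] — σ1 onset /zts/ (3C), coda /∅/ ok → well-formed
[bwse] — σ1 onset /bws/ (3C), coda /∅/ ok → well-formed
[je] — σ1 onset /j/, coda /∅/ ok → well-formed
[u.rru] — σ1 onset /∅/, coda /∅/ ok; σ2 onset /rr/ (2C), coda /∅/ ok → well-formed
[le] — σ1 onset /l/, coda /∅/ ok → well-formed
[wnso] — σ1 onset /wns/ (3C), coda /∅/ ok → well-formed
[pe.lo] — σ1 onset /p/, coda /∅/ ok; σ2 onset /l/, coda /∅/ ok → well-formed
Well-formed: [ztsa], [bwse], [je], [u.rru], [le], [wnso], [pe.lo] → 7.

7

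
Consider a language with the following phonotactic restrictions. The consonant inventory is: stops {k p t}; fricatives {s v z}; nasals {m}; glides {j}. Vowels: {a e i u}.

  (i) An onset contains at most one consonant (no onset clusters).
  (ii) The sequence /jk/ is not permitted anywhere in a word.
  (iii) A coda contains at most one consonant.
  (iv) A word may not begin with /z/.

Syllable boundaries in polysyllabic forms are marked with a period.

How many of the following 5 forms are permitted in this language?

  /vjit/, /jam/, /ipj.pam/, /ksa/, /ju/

/vjit/ — violates constraint (i): syllable 1 onset /vj/ has 2 consonants (> 1) → not permitted
/jam/ — σ1 onset /j/, coda /m/ ok → permitted
/ipj.pam/ — violates constraint (iii): syllable 1 coda /pj/ has 2 consonants (> 1) → not permitted
/ksa/ — violates constraint (i): syllable 1 onset /ks/ has 2 consonants (> 1) → not permitted
/ju/ — σ1 onset /j/, coda /∅/ ok → permitted
Permitted: /jam/, /ju/ → 2.

2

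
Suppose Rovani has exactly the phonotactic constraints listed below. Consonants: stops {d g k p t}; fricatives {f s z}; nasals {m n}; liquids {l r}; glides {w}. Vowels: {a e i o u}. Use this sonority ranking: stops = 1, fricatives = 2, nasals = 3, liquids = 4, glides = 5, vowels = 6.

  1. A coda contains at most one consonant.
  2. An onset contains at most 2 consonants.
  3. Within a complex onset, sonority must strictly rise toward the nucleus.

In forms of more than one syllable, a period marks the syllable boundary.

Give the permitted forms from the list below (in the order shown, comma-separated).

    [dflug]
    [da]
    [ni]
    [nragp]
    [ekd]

[da], [ni]

[dflug] — violates constraint 2: syllable 1 onset /dfl/ has 3 consonants (> 2) → not permitted
[da] — σ1 onset /d/, coda /∅/ ok → permitted
[ni] — σ1 onset /n/, coda /∅/ ok → permitted
[nragp] — violates constraint 1: syllable 1 coda /gp/ has 2 consonants (> 1) → not permitted
[ekd] — violates constraint 1: syllable 1 coda /kd/ has 2 consonants (> 1) → not permitted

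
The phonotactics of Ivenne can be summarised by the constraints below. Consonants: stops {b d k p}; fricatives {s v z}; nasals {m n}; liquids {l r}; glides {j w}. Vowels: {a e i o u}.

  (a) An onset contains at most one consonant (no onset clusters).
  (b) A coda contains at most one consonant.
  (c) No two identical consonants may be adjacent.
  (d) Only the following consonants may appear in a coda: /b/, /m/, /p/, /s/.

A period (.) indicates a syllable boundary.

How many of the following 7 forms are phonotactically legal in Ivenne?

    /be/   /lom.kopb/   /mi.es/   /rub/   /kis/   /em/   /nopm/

/be/ — σ1 onset /b/, coda /∅/ ok → phonotactically legal
/lom.kopb/ — violates constraint (b): syllable 2 coda /pb/ has 2 consonants (> 1) → phonotactically illegal
/mi.es/ — σ1 onset /m/, coda /∅/ ok; σ2 onset /∅/, coda /s/ ok → phonotactically legal
/rub/ — σ1 onset /r/, coda /b/ ok → phonotactically legal
/kis/ — σ1 onset /k/, coda /s/ ok → phonotactically legal
/em/ — σ1 onset /∅/, coda /m/ ok → phonotactically legal
/nopm/ — violates constraint (b): syllable 1 coda /pm/ has 2 consonants (> 1) → phonotactically illegal
Phonotactically legal: /be/, /mi.es/, /rub/, /kis/, /em/ → 5.

5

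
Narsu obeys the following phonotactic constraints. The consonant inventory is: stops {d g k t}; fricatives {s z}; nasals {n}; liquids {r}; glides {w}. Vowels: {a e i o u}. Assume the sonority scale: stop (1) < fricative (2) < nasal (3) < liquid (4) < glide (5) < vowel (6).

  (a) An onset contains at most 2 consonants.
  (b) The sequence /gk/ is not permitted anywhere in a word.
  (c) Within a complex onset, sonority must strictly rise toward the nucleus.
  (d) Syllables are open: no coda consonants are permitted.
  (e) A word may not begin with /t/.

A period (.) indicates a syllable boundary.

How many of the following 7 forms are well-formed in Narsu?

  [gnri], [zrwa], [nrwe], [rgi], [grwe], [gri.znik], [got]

0

[gnri] — violates constraint (a): syllable 1 onset /gnr/ has 3 consonants (> 2) → ill-formed
[zrwa] — violates constraint (a): syllable 1 onset /zrw/ has 3 consonants (> 2) → ill-formed
[nrwe] — violates constraint (a): syllable 1 onset /nrw/ has 3 consonants (> 2) → ill-formed
[rgi] — violates constraint (c): syllable 1 onset /rg/: /r/ (liquid, 4) → /g/ (stop, 1) does not rise → ill-formed
[grwe] — violates constraint (a): syllable 1 onset /grw/ has 3 consonants (> 2) → ill-formed
[gri.znik] — violates constraint (d): syllable 2 coda /k/ has 1 consonant (> 0) → ill-formed
[got] — violates constraint (d): syllable 1 coda /t/ has 1 consonant (> 0) → ill-formed
No form is well-formed → 0.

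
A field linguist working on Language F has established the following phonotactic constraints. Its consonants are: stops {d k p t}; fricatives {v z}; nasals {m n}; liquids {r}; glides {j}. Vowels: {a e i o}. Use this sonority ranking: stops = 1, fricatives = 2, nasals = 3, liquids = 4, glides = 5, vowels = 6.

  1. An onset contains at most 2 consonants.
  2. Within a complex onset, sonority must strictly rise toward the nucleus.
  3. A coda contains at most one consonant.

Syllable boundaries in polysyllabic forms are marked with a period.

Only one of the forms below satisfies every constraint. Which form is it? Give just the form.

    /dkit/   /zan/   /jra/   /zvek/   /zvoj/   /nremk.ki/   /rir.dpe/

/dkit/ — violates constraint 2: syllable 1 onset /dk/: /d/ (stop, 1) → /k/ (stop, 1) does not rise → not permitted
/zan/ — σ1 onset /z/, coda /n/ ok → permitted
/jra/ — violates constraint 2: syllable 1 onset /jr/: /j/ (glide, 5) → /r/ (liquid, 4) does not rise → not permitted
/zvek/ — violates constraint 2: syllable 1 onset /zv/: /z/ (fricative, 2) → /v/ (fricative, 2) does not rise → not permitted
/zvoj/ — violates constraint 2: syllable 1 onset /zv/: /z/ (fricative, 2) → /v/ (fricative, 2) does not rise → not permitted
/nremk.ki/ — violates constraint 3: syllable 1 coda /mk/ has 2 consonants (> 1) → not permitted
/rir.dpe/ — violates constraint 2: syllable 2 onset /dp/: /d/ (stop, 1) → /p/ (stop, 1) does not rise → not permitted

/zan/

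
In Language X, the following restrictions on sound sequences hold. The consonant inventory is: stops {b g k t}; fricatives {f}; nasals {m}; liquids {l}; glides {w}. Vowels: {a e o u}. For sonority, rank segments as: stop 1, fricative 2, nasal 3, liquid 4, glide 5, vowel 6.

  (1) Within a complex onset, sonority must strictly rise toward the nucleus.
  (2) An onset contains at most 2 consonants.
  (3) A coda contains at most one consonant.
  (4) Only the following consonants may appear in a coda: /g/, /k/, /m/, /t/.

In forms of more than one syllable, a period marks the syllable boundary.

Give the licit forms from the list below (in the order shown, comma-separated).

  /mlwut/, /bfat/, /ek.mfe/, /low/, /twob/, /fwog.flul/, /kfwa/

/bfat/

/mlwut/ — violates constraint 2: syllable 1 onset /mlw/ has 3 consonants (> 2) → illicit
/bfat/ — σ1 onset /bf/ (1→2 rises), coda /t/ ok → licit
/ek.mfe/ — violates constraint 1: syllable 2 onset /mf/: /m/ (nasal, 3) → /f/ (fricative, 2) does not rise → illicit
/low/ — violates constraint 4: syllable 1 coda contains /w/, which is not a licensed coda consonant → illicit
/twob/ — violates constraint 4: syllable 1 coda contains /b/, which is not a licensed coda consonant → illicit
/fwog.flul/ — violates constraint 4: syllable 2 coda contains /l/, which is not a licensed coda consonant → illicit
/kfwa/ — violates constraint 2: syllable 1 onset /kfw/ has 3 consonants (> 2) → illicit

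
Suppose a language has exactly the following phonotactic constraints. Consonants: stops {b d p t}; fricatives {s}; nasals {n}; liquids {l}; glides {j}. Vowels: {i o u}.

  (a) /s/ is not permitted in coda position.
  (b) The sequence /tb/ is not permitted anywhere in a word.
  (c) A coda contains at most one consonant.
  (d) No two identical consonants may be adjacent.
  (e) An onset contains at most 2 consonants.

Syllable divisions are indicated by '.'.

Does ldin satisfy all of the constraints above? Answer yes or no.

yes

ldin — σ1 onset /ld/ (2C), coda /n/ ok → licit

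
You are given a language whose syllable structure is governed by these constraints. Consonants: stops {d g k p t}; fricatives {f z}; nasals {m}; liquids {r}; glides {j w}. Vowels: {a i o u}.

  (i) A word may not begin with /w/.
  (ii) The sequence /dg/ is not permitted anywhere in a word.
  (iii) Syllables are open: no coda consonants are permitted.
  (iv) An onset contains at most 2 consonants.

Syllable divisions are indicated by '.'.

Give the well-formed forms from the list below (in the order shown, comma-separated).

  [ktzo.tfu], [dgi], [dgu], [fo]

[ktzo.tfu] — violates constraint (iv): syllable 1 onset /ktz/ has 3 consonants (> 2) → ill-formed
[dgi] — violates constraint (ii): contains banned sequence /dg/ → ill-formed
[dgu] — violates constraint (ii): contains banned sequence /dg/ → ill-formed
[fo] — σ1 onset /f/, coda /∅/ ok → well-formed

[fo]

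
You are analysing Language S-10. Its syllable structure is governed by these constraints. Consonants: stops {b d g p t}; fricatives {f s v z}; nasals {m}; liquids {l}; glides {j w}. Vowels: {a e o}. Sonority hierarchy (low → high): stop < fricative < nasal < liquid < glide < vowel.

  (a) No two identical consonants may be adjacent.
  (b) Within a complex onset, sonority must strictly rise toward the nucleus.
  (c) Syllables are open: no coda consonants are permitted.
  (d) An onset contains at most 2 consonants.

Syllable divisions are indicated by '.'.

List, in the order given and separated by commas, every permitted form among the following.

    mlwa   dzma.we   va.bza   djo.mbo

mlwa — violates constraint (d): syllable 1 onset /mlw/ has 3 consonants (> 2) → not permitted
dzma.we — violates constraint (d): syllable 1 onset /dzm/ has 3 consonants (> 2) → not permitted
va.bza — σ1 onset /v/, coda /∅/ ok; σ2 onset /bz/ (1→2 rises), coda /∅/ ok → permitted
djo.mbo — violates constraint (b): syllable 2 onset /mb/: /m/ (nasal, 3) → /b/ (stop, 1) does not rise → not permitted

va.bza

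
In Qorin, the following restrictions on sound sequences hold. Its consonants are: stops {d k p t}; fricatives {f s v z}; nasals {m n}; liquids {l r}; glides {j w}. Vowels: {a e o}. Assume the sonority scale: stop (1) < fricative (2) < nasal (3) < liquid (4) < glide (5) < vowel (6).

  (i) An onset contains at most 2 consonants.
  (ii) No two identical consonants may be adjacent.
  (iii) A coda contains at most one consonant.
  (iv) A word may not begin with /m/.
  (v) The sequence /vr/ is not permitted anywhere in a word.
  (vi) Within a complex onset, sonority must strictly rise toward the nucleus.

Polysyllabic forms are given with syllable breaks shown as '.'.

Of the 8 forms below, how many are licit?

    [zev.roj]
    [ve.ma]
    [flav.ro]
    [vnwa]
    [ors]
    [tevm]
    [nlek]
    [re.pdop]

2

[zev.roj] — violates constraint (v): contains banned sequence /vr/ → illicit
[ve.ma] — σ1 onset /v/, coda /∅/ ok; σ2 onset /m/, coda /∅/ ok → licit
[flav.ro] — violates constraint (v): contains banned sequence /vr/ → illicit
[vnwa] — violates constraint (i): syllable 1 onset /vnw/ has 3 consonants (> 2) → illicit
[ors] — violates constraint (iii): syllable 1 coda /rs/ has 2 consonants (> 1) → illicit
[tevm] — violates constraint (iii): syllable 1 coda /vm/ has 2 consonants (> 1) → illicit
[nlek] — σ1 onset /nl/ (3→4 rises), coda /k/ ok → licit
[re.pdop] — violates constraint (vi): syllable 2 onset /pd/: /p/ (stop, 1) → /d/ (stop, 1) does not rise → illicit
Licit: [ve.ma], [nlek] → 2.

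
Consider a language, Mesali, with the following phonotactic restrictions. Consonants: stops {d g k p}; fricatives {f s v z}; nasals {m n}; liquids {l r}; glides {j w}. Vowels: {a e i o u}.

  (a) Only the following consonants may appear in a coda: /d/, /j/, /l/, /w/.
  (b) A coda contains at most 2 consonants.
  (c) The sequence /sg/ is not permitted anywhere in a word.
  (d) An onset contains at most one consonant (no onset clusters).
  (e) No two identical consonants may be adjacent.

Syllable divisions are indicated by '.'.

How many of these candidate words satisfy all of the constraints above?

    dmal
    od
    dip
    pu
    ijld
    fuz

2

dmal — violates constraint (d): syllable 1 onset /dm/ has 2 consonants (> 1) → ill-formed
od — σ1 onset /∅/, coda /d/ ok → well-formed
dip — violates constraint (a): syllable 1 coda contains /p/, which is not a licensed coda consonant → ill-formed
pu — σ1 onset /p/, coda /∅/ ok → well-formed
ijld — violates constraint (b): syllable 1 coda /jld/ has 3 consonants (> 2) → ill-formed
fuz — violates constraint (a): syllable 1 coda contains /z/, which is not a licensed coda consonant → ill-formed
Well-formed: od, pu → 2.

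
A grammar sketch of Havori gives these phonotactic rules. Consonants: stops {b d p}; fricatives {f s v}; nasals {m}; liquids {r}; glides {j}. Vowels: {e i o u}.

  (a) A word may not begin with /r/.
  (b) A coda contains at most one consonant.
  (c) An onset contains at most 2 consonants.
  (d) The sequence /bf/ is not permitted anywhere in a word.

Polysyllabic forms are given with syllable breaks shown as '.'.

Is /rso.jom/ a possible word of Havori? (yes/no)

no

/rso.jom/ — violates constraint (a): word begins with /r/ → illicit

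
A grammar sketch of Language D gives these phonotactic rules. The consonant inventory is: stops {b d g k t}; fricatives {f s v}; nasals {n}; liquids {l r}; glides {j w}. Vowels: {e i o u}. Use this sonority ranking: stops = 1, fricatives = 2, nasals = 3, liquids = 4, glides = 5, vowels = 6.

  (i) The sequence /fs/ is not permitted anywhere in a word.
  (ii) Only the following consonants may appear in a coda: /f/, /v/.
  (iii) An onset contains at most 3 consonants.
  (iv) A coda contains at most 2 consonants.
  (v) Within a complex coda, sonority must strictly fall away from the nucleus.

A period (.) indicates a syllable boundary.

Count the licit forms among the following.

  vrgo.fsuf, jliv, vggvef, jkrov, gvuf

vrgo.fsuf — violates constraint (i): contains banned sequence /fs/ → illicit
jliv — σ1 onset /jl/ (2C), coda /v/ ok → licit
vggvef — violates constraint (iii): syllable 1 onset /vggv/ has 4 consonants (> 3) → illicit
jkrov — σ1 onset /jkr/ (3C), coda /v/ ok → licit
gvuf — σ1 onset /gv/ (2C), coda /f/ ok → licit
Licit: jliv, jkrov, gvuf → 3.

3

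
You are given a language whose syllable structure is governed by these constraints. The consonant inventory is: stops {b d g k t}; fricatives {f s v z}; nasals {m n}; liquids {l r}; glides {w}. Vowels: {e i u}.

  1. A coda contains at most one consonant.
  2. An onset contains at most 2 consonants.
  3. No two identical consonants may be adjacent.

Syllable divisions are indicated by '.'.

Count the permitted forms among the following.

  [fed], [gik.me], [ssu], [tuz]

[fed] — σ1 onset /f/, coda /d/ ok → permitted
[gik.me] — σ1 onset /g/, coda /k/ ok; σ2 onset /m/, coda /∅/ ok → permitted
[ssu] — violates constraint 3: adjacent identical consonants /ss/ → not permitted
[tuz] — σ1 onset /t/, coda /z/ ok → permitted
Permitted: [fed], [gik.me], [tuz] → 3.

3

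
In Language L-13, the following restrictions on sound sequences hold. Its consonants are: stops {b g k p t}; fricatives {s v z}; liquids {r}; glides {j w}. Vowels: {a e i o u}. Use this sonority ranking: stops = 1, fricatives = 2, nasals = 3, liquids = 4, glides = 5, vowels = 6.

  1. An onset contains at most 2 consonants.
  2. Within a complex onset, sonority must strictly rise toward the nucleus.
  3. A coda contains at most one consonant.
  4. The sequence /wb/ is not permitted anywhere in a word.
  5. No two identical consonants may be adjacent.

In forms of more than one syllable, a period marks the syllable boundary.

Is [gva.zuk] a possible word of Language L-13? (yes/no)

[gva.zuk] — σ1 onset /gv/ (1→2 rises), coda /∅/ ok; σ2 onset /z/, coda /k/ ok → well-formed

yes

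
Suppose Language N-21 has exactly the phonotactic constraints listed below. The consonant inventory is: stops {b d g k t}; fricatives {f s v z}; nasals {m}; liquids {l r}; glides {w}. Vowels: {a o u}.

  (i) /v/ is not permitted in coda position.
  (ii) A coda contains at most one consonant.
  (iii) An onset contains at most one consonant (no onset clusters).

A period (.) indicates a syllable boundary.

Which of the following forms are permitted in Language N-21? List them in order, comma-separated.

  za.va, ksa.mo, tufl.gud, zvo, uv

za.va

za.va — σ1 onset /z/, coda /∅/ ok; σ2 onset /v/, coda /∅/ ok → permitted
ksa.mo — violates constraint (iii): syllable 1 onset /ks/ has 2 consonants (> 1) → not permitted
tufl.gud — violates constraint (ii): syllable 1 coda /fl/ has 2 consonants (> 1) → not permitted
zvo — violates constraint (iii): syllable 1 onset /zv/ has 2 consonants (> 1) → not permitted
uv — violates constraint (i): syllable 1 coda contains /v/ → not permitted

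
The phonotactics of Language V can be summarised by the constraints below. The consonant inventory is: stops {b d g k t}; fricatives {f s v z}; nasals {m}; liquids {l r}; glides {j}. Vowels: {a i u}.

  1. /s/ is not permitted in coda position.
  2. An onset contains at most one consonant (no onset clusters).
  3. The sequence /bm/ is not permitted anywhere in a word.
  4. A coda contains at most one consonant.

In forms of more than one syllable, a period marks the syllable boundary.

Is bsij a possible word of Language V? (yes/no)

no

bsij — violates constraint 2: syllable 1 onset /bs/ has 2 consonants (> 1) → not permitted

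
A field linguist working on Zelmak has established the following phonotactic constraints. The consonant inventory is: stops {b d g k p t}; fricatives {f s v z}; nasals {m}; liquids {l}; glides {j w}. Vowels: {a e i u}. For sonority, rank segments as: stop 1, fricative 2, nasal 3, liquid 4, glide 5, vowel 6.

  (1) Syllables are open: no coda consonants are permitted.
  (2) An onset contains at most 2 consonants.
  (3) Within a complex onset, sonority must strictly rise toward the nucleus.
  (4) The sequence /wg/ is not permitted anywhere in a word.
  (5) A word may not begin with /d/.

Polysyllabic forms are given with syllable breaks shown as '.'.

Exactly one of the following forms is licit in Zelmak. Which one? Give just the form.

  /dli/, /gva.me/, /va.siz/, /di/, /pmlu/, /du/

/dli/ — violates constraint 5: word begins with /d/ → illicit
/gva.me/ — σ1 onset /gv/ (1→2 rises), coda /∅/ ok; σ2 onset /m/, coda /∅/ ok → licit
/va.siz/ — violates constraint 1: syllable 2 coda /z/ has 1 consonant (> 0) → illicit
/di/ — violates constraint 5: word begins with /d/ → illicit
/pmlu/ — violates constraint 2: syllable 1 onset /pml/ has 3 consonants (> 2) → illicit
/du/ — violates constraint 5: word begins with /d/ → illicit

/gva.me/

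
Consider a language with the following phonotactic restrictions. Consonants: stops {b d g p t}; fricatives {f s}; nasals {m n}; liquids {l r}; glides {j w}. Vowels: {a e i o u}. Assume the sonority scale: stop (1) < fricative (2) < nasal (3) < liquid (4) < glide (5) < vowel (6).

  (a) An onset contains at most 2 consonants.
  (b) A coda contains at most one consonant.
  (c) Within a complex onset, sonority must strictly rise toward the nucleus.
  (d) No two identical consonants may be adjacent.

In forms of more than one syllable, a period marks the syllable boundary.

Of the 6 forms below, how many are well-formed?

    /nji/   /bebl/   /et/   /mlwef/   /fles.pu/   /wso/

3

/nji/ — σ1 onset /nj/ (3→5 rises), coda /∅/ ok → well-formed
/bebl/ — violates constraint (b): syllable 1 coda /bl/ has 2 consonants (> 1) → ill-formed
/et/ — σ1 onset /∅/, coda /t/ ok → well-formed
/mlwef/ — violates constraint (a): syllable 1 onset /mlw/ has 3 consonants (> 2) → ill-formed
/fles.pu/ — σ1 onset /fl/ (2→4 rises), coda /s/ ok; σ2 onset /p/, coda /∅/ ok → well-formed
/wso/ — violates constraint (c): syllable 1 onset /ws/: /w/ (glide, 5) → /s/ (fricative, 2) does not rise → ill-formed
Well-formed: /nji/, /et/, /fles.pu/ → 3.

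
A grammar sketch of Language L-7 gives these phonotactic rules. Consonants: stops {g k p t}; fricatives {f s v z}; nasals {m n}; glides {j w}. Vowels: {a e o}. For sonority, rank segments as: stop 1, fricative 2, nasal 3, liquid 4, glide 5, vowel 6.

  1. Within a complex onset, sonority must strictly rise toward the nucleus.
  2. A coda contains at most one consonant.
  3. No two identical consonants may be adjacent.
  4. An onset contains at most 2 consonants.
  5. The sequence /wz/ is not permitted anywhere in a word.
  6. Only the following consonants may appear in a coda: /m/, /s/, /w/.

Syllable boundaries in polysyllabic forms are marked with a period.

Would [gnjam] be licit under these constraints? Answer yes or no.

no

[gnjam] — violates constraint 4: syllable 1 onset /gnj/ has 3 consonants (> 2) → illicit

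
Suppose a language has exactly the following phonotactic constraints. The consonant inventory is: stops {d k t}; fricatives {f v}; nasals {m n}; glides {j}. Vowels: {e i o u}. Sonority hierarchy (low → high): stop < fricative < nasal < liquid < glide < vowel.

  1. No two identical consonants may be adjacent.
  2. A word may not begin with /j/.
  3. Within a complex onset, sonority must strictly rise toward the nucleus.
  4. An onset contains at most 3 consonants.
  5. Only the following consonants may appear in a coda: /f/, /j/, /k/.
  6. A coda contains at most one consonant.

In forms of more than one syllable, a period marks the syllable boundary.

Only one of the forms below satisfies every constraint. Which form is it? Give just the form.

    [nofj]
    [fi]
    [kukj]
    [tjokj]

[nofj] — violates constraint 6: syllable 1 coda /fj/ has 2 consonants (> 1) → ill-formed
[fi] — σ1 onset /f/, coda /∅/ ok → well-formed
[kukj] — violates constraint 6: syllable 1 coda /kj/ has 2 consonants (> 1) → ill-formed
[tjokj] — violates constraint 6: syllable 1 coda /kj/ has 2 consonants (> 1) → ill-formed

[fi]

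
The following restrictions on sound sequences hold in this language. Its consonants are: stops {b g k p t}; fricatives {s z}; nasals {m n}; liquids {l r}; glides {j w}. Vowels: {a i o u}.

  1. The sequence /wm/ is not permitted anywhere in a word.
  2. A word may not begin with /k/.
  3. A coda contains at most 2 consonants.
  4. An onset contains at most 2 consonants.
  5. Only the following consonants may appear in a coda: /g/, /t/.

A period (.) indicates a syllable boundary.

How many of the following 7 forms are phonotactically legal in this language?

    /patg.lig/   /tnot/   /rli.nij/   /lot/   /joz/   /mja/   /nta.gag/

5

/patg.lig/ — σ1 onset /p/, coda /tg/ (2C) ok; σ2 onset /l/, coda /g/ ok → phonotactically legal
/tnot/ — σ1 onset /tn/ (2C), coda /t/ ok → phonotactically legal
/rli.nij/ — violates constraint 5: syllable 2 coda contains /j/, which is not a licensed coda consonant → phonotactically illegal
/lot/ — σ1 onset /l/, coda /t/ ok → phonotactically legal
/joz/ — violates constraint 5: syllable 1 coda contains /z/, which is not a licensed coda consonant → phonotactically illegal
/mja/ — σ1 onset /mj/ (2C), coda /∅/ ok → phonotactically legal
/nta.gag/ — σ1 onset /nt/ (2C), coda /∅/ ok; σ2 onset /g/, coda /g/ ok → phonotactically legal
Phonotactically legal: /patg.lig/, /tnot/, /lot/, /mja/, /nta.gag/ → 5.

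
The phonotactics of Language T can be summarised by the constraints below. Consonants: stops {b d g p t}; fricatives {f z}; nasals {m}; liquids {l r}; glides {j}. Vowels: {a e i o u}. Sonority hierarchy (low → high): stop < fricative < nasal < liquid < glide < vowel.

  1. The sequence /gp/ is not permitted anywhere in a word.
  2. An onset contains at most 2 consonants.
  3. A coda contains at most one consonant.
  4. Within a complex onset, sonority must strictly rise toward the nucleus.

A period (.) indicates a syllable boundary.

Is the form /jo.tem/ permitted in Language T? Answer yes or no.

yes

/jo.tem/ — σ1 onset /j/, coda /∅/ ok; σ2 onset /t/, coda /m/ ok → permitted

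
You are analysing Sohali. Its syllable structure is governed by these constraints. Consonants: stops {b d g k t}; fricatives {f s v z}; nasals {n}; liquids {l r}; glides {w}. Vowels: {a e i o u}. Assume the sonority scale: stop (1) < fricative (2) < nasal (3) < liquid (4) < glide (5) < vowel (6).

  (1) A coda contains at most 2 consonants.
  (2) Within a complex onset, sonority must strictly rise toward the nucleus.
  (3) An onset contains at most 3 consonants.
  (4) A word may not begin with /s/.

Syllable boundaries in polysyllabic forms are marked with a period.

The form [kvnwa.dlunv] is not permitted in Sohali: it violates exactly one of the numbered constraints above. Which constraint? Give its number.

3

[kvnwa.dlunv]: syllable 1 onset /kvnw/ has 4 consonants (> 3).
This is a violation of constraint 3: "An onset contains at most 3 consonants."
The remaining constraints (1, 2, 4) are satisfied.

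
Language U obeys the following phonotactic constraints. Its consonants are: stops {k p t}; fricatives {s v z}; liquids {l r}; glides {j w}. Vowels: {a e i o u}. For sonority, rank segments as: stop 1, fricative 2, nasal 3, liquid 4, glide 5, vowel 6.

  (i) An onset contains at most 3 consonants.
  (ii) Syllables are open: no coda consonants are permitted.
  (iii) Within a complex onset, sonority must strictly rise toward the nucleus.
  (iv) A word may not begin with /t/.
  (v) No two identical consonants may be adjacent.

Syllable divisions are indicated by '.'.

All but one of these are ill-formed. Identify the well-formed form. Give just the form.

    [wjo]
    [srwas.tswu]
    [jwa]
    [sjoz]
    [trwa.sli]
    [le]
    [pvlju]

[wjo] — violates constraint (iii): syllable 1 onset /wj/: /w/ (glide, 5) → /j/ (glide, 5) does not rise → ill-formed
[srwas.tswu] — violates constraint (ii): syllable 1 coda /s/ has 1 consonant (> 0) → ill-formed
[jwa] — violates constraint (iii): syllable 1 onset /jw/: /j/ (glide, 5) → /w/ (glide, 5) does not rise → ill-formed
[sjoz] — violates constraint (ii): syllable 1 coda /z/ has 1 consonant (> 0) → ill-formed
[trwa.sli] — violates constraint (iv): word begins with /t/ → ill-formed
[le] — σ1 onset /l/, coda /∅/ ok → well-formed
[pvlju] — violates constraint (i): syllable 1 onset /pvlj/ has 4 consonants (> 3) → ill-formed

[le]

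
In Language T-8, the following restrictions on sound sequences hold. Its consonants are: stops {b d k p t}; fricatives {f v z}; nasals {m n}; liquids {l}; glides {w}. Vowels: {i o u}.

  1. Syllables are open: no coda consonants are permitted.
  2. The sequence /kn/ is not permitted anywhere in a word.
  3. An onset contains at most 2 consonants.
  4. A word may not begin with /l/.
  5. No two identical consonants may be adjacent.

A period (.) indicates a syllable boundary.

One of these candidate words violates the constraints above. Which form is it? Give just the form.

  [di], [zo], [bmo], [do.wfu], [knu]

[di] — σ1 onset /d/, coda /∅/ ok → licit
[zo] — σ1 onset /z/, coda /∅/ ok → licit
[bmo] — σ1 onset /bm/ (2C), coda /∅/ ok → licit
[do.wfu] — σ1 onset /d/, coda /∅/ ok; σ2 onset /wf/ (2C), coda /∅/ ok → licit
[knu] — violates constraint 2: contains banned sequence /kn/ → illicit

[knu]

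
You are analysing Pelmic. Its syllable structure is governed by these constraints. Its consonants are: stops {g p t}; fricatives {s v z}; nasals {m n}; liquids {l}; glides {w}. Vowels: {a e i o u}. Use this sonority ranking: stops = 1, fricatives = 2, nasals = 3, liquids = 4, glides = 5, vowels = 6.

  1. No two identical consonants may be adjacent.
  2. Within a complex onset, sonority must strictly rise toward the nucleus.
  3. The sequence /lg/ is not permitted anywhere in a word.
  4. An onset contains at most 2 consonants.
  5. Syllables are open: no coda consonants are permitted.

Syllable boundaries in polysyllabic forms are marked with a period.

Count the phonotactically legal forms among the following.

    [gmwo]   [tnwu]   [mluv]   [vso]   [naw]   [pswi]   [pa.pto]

0

[gmwo] — violates constraint 4: syllable 1 onset /gmw/ has 3 consonants (> 2) → phonotactically illegal
[tnwu] — violates constraint 4: syllable 1 onset /tnw/ has 3 consonants (> 2) → phonotactically illegal
[mluv] — violates constraint 5: syllable 1 coda /v/ has 1 consonant (> 0) → phonotactically illegal
[vso] — violates constraint 2: syllable 1 onset /vs/: /v/ (fricative, 2) → /s/ (fricative, 2) does not rise → phonotactically illegal
[naw] — violates constraint 5: syllable 1 coda /w/ has 1 consonant (> 0) → phonotactically illegal
[pswi] — violates constraint 4: syllable 1 onset /psw/ has 3 consonants (> 2) → phonotactically illegal
[pa.pto] — violates constraint 2: syllable 2 onset /pt/: /p/ (stop, 1) → /t/ (stop, 1) does not rise → phonotactically illegal
No form is phonotactically legal → 0.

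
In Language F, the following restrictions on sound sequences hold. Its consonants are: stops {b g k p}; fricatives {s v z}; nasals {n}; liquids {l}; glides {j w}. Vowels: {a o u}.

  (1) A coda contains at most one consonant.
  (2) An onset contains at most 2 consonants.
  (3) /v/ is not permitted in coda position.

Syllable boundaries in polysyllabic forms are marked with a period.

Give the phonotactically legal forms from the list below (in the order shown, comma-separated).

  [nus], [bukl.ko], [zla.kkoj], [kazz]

[nus], [zla.kkoj]

[nus] — σ1 onset /n/, coda /s/ ok → phonotactically legal
[bukl.ko] — violates constraint 1: syllable 1 coda /kl/ has 2 consonants (> 1) → phonotactically illegal
[zla.kkoj] — σ1 onset /zl/ (2C), coda /∅/ ok; σ2 onset /kk/ (2C), coda /j/ ok → phonotactically legal
[kazz] — violates constraint 1: syllable 1 coda /zz/ has 2 consonants (> 1) → phonotactically illegal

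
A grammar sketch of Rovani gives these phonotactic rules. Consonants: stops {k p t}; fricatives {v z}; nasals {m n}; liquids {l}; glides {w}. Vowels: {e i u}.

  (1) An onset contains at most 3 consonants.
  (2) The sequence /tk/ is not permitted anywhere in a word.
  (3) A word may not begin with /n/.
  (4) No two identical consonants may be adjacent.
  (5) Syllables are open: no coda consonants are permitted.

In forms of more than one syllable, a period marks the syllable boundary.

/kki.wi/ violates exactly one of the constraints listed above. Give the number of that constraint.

4

/kki.wi/: adjacent identical consonants /kk/.
This is a violation of constraint 4: "No two identical consonants may be adjacent."
The remaining constraints (1, 2, 3, 5) are satisfied.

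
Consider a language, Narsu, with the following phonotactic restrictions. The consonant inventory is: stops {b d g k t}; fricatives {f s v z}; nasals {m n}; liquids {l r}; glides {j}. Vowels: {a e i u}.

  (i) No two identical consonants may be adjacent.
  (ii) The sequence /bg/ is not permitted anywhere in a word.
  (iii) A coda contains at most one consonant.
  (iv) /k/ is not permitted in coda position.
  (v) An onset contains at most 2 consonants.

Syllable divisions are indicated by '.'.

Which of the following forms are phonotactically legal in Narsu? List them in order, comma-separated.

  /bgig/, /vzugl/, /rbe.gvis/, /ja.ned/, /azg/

/bgig/ — violates constraint (ii): contains banned sequence /bg/ → phonotactically illegal
/vzugl/ — violates constraint (iii): syllable 1 coda /gl/ has 2 consonants (> 1) → phonotactically illegal
/rbe.gvis/ — σ1 onset /rb/ (2C), coda /∅/ ok; σ2 onset /gv/ (2C), coda /s/ ok → phonotactically legal
/ja.ned/ — σ1 onset /j/, coda /∅/ ok; σ2 onset /n/, coda /d/ ok → phonotactically legal
/azg/ — violates constraint (iii): syllable 1 coda /zg/ has 2 consonants (> 1) → phonotactically illegal

/rbe.gvis/, /ja.ned/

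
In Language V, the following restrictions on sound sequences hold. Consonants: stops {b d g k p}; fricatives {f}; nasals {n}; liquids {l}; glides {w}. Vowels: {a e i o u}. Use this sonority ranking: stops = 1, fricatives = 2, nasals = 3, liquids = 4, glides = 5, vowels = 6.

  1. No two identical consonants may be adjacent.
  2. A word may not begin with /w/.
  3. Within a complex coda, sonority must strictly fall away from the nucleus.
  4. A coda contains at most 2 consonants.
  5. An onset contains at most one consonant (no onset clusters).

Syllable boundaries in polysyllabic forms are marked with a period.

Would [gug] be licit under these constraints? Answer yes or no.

[gug] — σ1 onset /g/, coda /g/ ok → licit

yes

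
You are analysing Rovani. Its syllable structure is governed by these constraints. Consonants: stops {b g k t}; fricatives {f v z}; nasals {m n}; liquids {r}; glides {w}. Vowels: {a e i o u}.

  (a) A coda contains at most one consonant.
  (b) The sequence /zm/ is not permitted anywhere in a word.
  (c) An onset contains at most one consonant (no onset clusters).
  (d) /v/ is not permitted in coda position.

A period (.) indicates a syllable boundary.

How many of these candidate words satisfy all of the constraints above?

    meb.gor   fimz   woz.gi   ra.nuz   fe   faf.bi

meb.gor — σ1 onset /m/, coda /b/ ok; σ2 onset /g/, coda /r/ ok → well-formed
fimz — violates constraint (a): syllable 1 coda /mz/ has 2 consonants (> 1) → ill-formed
woz.gi — σ1 onset /w/, coda /z/ ok; σ2 onset /g/, coda /∅/ ok → well-formed
ra.nuz — σ1 onset /r/, coda /∅/ ok; σ2 onset /n/, coda /z/ ok → well-formed
fe — σ1 onset /f/, coda /∅/ ok → well-formed
faf.bi — σ1 onset /f/, coda /f/ ok; σ2 onset /b/, coda /∅/ ok → well-formed
Well-formed: meb.gor, woz.gi, ra.nuz, fe, faf.bi → 5.

5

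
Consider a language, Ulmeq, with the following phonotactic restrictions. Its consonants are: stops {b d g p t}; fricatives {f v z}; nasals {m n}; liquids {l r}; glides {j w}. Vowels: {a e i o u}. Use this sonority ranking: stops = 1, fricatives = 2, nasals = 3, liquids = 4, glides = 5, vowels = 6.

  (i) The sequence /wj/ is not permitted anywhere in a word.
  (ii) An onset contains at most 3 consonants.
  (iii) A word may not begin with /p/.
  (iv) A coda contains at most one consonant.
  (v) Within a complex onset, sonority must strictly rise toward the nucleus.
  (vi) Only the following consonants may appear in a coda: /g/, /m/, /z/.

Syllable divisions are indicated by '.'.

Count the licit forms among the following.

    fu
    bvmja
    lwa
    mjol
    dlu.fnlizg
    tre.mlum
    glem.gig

fu — σ1 onset /f/, coda /∅/ ok → licit
bvmja — violates constraint (ii): syllable 1 onset /bvmj/ has 4 consonants (> 3) → illicit
lwa — σ1 onset /lw/ (4→5 rises), coda /∅/ ok → licit
mjol — violates constraint (vi): syllable 1 coda contains /l/, which is not a licensed coda consonant → illicit
dlu.fnlizg — violates constraint (iv): syllable 2 coda /zg/ has 2 consonants (> 1) → illicit
tre.mlum — σ1 onset /tr/ (1→4 rises), coda /∅/ ok; σ2 onset /ml/ (3→4 rises), coda /m/ ok → licit
glem.gig — σ1 onset /gl/ (1→4 rises), coda /m/ ok; σ2 onset /g/, coda /g/ ok → licit
Licit: fu, lwa, tre.mlum, glem.gig → 4.

4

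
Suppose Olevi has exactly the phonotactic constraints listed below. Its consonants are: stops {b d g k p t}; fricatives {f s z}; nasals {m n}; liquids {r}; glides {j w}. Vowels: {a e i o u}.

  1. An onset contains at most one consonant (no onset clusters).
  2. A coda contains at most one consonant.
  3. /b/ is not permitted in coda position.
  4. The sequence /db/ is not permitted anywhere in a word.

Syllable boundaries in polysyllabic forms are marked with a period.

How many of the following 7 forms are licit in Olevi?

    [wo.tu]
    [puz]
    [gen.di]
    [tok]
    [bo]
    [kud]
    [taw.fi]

[wo.tu] — σ1 onset /w/, coda /∅/ ok; σ2 onset /t/, coda /∅/ ok → licit
[puz] — σ1 onset /p/, coda /z/ ok → licit
[gen.di] — σ1 onset /g/, coda /n/ ok; σ2 onset /d/, coda /∅/ ok → licit
[tok] — σ1 onset /t/, coda /k/ ok → licit
[bo] — σ1 onset /b/, coda /∅/ ok → licit
[kud] — σ1 onset /k/, coda /d/ ok → licit
[taw.fi] — σ1 onset /t/, coda /w/ ok; σ2 onset /f/, coda /∅/ ok → licit
Licit: [wo.tu], [puz], [gen.di], [tok], [bo], [kud], [taw.fi] → 7.

7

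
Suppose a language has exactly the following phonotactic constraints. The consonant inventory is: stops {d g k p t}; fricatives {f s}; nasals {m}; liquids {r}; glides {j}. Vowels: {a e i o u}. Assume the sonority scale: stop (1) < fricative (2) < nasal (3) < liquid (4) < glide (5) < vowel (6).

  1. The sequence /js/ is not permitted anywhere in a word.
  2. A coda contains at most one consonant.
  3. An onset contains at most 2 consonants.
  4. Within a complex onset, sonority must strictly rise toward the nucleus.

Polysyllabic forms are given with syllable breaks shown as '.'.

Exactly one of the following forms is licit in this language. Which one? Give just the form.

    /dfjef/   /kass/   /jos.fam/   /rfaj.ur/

/jos.fam/

/dfjef/ — violates constraint 3: syllable 1 onset /dfj/ has 3 consonants (> 2) → illicit
/kass/ — violates constraint 2: syllable 1 coda /ss/ has 2 consonants (> 1) → illicit
/jos.fam/ — σ1 onset /j/, coda /s/ ok; σ2 onset /f/, coda /m/ ok → licit
/rfaj.ur/ — violates constraint 4: syllable 1 onset /rf/: /r/ (liquid, 4) → /f/ (fricative, 2) does not rise → illicit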